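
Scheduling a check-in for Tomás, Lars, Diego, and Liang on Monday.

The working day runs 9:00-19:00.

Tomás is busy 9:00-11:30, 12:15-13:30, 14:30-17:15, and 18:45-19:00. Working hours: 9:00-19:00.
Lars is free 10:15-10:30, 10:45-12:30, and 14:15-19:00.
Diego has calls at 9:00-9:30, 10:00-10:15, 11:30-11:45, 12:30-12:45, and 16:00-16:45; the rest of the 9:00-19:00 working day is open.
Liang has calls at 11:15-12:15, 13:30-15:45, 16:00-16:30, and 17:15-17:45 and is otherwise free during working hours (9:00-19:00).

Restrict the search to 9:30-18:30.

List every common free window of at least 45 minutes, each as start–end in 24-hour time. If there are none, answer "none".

17:45–18:30

Tomás free within 09:00–19:00: 11:30–12:15, 13:30–14:30, 17:15–18:45.
Diego free within 09:00–19:00: 09:30–10:00, 10:15–11:30, 11:45–12:30, 12:45–16:00, 16:45–19:00.
Liang free within 09:00–19:00: 09:00–11:15, 12:15–13:30, 15:45–16:00, 16:30–17:15, 17:45–19:00.
Tomás ∩ Lars: 11:30–12:15, 14:15–14:30, 17:15–18:45.
Tomás ∩ Lars ∩ Diego: 11:45–12:15, 14:15–14:30, 17:15–18:45.
Tomás ∩ Lars ∩ Diego ∩ Liang: 17:45–18:45.
Restricted to 09:30–18:30: 17:45–18:30.
Windows ≥ 45 min: 17:45–18:30.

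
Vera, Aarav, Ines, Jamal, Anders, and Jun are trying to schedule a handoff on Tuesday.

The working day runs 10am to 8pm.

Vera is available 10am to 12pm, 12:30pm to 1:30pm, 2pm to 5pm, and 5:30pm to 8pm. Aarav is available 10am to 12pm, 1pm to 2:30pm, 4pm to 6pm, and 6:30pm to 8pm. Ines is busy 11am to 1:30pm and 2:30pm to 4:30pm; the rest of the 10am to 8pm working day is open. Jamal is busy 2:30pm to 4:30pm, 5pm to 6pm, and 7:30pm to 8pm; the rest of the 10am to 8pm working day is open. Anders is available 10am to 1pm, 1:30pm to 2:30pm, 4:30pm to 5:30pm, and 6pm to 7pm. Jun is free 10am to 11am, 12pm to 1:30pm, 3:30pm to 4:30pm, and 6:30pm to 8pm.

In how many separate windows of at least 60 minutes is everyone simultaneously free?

Ines free within 10:00–20:00: 10:00–11:00, 13:30–14:30, 16:30–20:00.
Jamal free within 10:00–20:00: 10:00–14:30, 16:30–17:00, 18:00–19:30.
Vera ∩ Aarav: 10:00–12:00, 13:00–13:30, 14:00–14:30, 16:00–17:00, 17:30–18:00, 18:30–20:00.
Vera ∩ Aarav ∩ Ines: 10:00–11:00, 14:00–14:30, 16:30–17:00, 17:30–18:00, 18:30–20:00.
Vera ∩ Aarav ∩ Ines ∩ Jamal: 10:00–11:00, 14:00–14:30, 16:30–17:00, 18:30–19:30.
Vera ∩ Aarav ∩ Ines ∩ Jamal ∩ Anders: 10:00–11:00, 14:00–14:30, 16:30–17:00, 18:30–19:00.
Vera ∩ Aarav ∩ Ines ∩ Jamal ∩ Anders ∩ Jun: 10:00–11:00, 18:30–19:00.
Windows ≥ 60 min: 10:00–11:00.
That's 1 window.

1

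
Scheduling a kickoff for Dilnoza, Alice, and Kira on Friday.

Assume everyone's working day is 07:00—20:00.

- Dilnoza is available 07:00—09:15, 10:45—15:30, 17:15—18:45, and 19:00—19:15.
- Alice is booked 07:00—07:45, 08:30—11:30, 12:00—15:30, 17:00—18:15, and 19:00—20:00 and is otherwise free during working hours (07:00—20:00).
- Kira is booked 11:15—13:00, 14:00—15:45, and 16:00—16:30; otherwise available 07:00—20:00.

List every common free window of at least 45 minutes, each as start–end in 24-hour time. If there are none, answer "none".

Alice free within 07:00–20:00: 07:45–08:30, 11:30–12:00, 15:30–17:00, 18:15–19:00.
Kira free within 07:00–20:00: 07:00–11:15, 13:00–14:00, 15:45–16:00, 16:30–20:00.
Dilnoza ∩ Alice: 07:45–08:30, 11:30–12:00, 18:15–18:45.
Dilnoza ∩ Alice ∩ Kira: 07:45–08:30, 18:15–18:45.
Windows ≥ 45 min: 07:45–08:30.

07:45–08:30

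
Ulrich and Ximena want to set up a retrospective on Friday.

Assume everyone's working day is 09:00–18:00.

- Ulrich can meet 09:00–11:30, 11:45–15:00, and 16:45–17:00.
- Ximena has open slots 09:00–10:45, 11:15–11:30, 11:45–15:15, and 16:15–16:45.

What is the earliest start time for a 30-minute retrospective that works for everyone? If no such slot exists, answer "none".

09:00

Ulrich ∩ Ximena: 09:00–10:45, 11:15–11:30, 11:45–15:00.
Windows ≥ 30 min: 09:00–10:45, 11:45–15:00.
Earliest such window starts at 09:00.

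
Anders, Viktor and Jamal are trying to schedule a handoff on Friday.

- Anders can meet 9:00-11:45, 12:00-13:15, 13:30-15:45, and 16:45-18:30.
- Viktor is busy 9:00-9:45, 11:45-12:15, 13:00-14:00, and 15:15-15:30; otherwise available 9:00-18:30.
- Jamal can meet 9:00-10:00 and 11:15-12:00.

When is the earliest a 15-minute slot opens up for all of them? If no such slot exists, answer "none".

Viktor free within 09:00–18:30: 09:45–11:45, 12:15–13:00, 14:00–15:15, 15:30–18:30.
Anders ∩ Viktor: 09:45–11:45, 12:15–13:00, 14:00–15:15, 15:30–15:45, 16:45–18:30.
Anders ∩ Viktor ∩ Jamal: 09:45–10:00, 11:15–11:45.
Windows ≥ 15 min: 09:45–10:00, 11:15–11:45.
Earliest such window starts at 09:45.

09:45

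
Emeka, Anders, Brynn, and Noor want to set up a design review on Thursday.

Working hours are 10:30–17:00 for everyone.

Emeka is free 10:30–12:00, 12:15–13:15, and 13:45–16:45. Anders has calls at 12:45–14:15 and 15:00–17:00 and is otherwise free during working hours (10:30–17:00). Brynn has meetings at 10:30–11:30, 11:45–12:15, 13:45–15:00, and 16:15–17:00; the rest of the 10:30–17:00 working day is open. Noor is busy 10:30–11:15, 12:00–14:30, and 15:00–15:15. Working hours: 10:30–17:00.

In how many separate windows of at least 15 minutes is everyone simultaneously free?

Anders free within 10:30–17:00: 10:30–12:45, 14:15–15:00.
Brynn free within 10:30–17:00: 11:30–11:45, 12:15–13:45, 15:00–16:15.
Noor free within 10:30–17:00: 11:15–12:00, 14:30–15:00, 15:15–17:00.
Emeka ∩ Anders: 10:30–12:00, 12:15–12:45, 14:15–15:00.
Emeka ∩ Anders ∩ Brynn: 11:30–11:45, 12:15–12:45.
Emeka ∩ Anders ∩ Brynn ∩ Noor: 11:30–11:45.
Windows ≥ 15 min: 11:30–11:45.
That's 1 window.

1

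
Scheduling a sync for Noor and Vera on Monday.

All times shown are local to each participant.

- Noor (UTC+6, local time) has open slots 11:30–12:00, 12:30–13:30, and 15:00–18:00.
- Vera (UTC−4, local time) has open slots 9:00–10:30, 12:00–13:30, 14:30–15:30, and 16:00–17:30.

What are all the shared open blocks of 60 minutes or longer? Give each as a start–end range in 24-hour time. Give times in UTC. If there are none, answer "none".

none

Noor → UTC: 05:30–06:00, 06:30–07:30, 09:00–12:00.
Vera → UTC: 13:00–14:30, 16:00–17:30, 18:30–19:30, 20:00–21:30.
Noor ∩ Vera: (none).
Windows ≥ 60 min: (none).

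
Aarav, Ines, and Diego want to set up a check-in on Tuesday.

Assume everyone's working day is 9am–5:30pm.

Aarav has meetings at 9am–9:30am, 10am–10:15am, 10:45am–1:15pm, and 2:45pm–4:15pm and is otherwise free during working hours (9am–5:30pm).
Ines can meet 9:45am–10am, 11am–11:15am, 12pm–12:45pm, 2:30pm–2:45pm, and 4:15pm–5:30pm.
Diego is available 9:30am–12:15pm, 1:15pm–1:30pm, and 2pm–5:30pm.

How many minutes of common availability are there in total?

105 minutes

Aarav free within 09:00–17:30: 09:30–10:00, 10:15–10:45, 13:15–14:45, 16:15–17:30.
Aarav ∩ Ines: 09:45–10:00, 14:30–14:45, 16:15–17:30.
Aarav ∩ Ines ∩ Diego: 09:45–10:00, 14:30–14:45, 16:15–17:30.
Total common minutes: 15 + 15 + 75 = 105.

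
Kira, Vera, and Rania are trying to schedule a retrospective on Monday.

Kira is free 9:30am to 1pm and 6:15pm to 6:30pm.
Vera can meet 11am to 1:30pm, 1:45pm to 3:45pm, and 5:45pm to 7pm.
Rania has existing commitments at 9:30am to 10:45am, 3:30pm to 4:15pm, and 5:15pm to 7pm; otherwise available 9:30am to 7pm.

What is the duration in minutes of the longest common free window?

Rania free within 09:30–19:00: 10:45–15:30, 16:15–17:15.
Kira ∩ Vera: 11:00–13:00, 18:15–18:30.
Kira ∩ Vera ∩ Rania: 11:00–13:00.
Single common window of 120 minutes.

120 minutes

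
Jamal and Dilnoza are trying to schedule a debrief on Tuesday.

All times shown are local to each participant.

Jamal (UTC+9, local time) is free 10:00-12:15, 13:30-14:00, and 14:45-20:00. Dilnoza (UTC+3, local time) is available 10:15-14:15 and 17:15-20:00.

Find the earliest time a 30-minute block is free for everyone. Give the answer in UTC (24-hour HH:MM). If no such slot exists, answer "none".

Jamal → UTC: 01:00–03:15, 04:30–05:00, 05:45–11:00.
Dilnoza → UTC: 07:15–11:15, 14:15–17:00.
Jamal ∩ Dilnoza: 07:15–11:00.
Windows ≥ 30 min: 07:15–11:00.
Earliest such window starts at 07:15.

07:15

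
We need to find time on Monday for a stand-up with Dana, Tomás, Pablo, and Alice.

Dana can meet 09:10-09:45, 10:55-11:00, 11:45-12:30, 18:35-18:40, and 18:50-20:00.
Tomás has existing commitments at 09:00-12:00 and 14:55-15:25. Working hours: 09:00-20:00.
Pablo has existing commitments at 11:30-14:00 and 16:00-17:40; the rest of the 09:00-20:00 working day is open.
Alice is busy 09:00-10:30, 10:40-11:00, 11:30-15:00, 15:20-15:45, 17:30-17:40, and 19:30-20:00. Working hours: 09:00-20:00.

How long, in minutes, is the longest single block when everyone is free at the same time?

40 minutes

Tomás free within 09:00–20:00: 12:00–14:55, 15:25–20:00.
Pablo free within 09:00–20:00: 09:00–11:30, 14:00–16:00, 17:40–20:00.
Alice free within 09:00–20:00: 10:30–10:40, 11:00–11:30, 15:00–15:20, 15:45–17:30, 17:40–19:30.
Dana ∩ Tomás: 12:00–12:30, 18:35–18:40, 18:50–20:00.
Dana ∩ Tomás ∩ Pablo: 18:35–18:40, 18:50–20:00.
Dana ∩ Tomás ∩ Pablo ∩ Alice: 18:35–18:40, 18:50–19:30.
Common window lengths: 5, 40 min; longest is 40.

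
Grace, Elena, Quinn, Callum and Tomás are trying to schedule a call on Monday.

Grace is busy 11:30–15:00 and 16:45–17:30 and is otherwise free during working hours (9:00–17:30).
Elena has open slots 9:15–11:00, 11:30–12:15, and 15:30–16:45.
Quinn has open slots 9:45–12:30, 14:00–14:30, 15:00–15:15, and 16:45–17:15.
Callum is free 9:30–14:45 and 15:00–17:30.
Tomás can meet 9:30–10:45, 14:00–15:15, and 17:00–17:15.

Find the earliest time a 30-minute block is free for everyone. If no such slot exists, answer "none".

Grace free within 09:00–17:30: 09:00–11:30, 15:00–16:45.
Grace ∩ Elena: 09:15–11:00, 15:30–16:45.
Grace ∩ Elena ∩ Quinn: 09:45–11:00.
Grace ∩ Elena ∩ Quinn ∩ Callum: 09:45–11:00.
Grace ∩ Elena ∩ Quinn ∩ Callum ∩ Tomás: 09:45–10:45.
Windows ≥ 30 min: 09:45–10:45.
Earliest such window starts at 09:45.

09:45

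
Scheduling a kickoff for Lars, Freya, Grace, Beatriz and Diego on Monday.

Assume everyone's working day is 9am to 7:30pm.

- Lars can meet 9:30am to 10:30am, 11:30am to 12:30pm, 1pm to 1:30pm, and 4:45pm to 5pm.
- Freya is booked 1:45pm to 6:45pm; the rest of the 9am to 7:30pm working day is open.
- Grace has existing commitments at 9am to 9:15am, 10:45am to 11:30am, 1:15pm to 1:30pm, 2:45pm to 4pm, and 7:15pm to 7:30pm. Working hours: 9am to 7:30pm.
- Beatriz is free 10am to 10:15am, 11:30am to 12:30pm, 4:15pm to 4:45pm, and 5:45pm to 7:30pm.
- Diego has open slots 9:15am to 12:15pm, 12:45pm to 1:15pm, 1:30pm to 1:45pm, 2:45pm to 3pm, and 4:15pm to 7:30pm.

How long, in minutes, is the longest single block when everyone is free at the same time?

Freya free within 09:00–19:30: 09:00–13:45, 18:45–19:30.
Grace free within 09:00–19:30: 09:15–10:45, 11:30–13:15, 13:30–14:45, 16:00–19:15.
Lars ∩ Freya: 09:30–10:30, 11:30–12:30, 13:00–13:30.
Lars ∩ Freya ∩ Grace: 09:30–10:30, 11:30–12:30, 13:00–13:15.
Lars ∩ Freya ∩ Grace ∩ Beatriz: 10:00–10:15, 11:30–12:30.
Lars ∩ Freya ∩ Grace ∩ Beatriz ∩ Diego: 10:00–10:15, 11:30–12:15.
Common window lengths: 15, 45 min; longest is 45.

45 minutes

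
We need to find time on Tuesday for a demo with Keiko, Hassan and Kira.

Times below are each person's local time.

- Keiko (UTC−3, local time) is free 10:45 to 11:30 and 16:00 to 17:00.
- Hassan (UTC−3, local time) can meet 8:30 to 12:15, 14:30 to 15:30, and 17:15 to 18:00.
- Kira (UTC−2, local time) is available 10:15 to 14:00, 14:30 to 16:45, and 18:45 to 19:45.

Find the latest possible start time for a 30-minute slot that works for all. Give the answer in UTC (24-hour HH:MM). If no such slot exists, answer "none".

Keiko → UTC: 13:45–14:30, 19:00–20:00.
Hassan → UTC: 11:30–15:15, 17:30–18:30, 20:15–21:00.
Kira → UTC: 12:15–16:00, 16:30–18:45, 20:45–21:45.
Keiko ∩ Hassan: 13:45–14:30.
Keiko ∩ Hassan ∩ Kira: 13:45–14:30.
Windows ≥ 30 min: 13:45–14:30.
Latest start in the last window 13:45–14:30 is 14:30 − 30 min = 14:00.

14:00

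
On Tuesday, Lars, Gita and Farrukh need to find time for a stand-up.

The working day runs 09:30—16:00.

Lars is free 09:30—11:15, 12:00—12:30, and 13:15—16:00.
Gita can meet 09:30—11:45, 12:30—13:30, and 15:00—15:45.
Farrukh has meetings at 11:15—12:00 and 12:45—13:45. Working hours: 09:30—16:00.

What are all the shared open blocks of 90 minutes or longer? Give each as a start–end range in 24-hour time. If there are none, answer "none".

Farrukh free within 09:30–16:00: 09:30–11:15, 12:00–12:45, 13:45–16:00.
Lars ∩ Gita: 09:30–11:15, 13:15–13:30, 15:00–15:45.
Lars ∩ Gita ∩ Farrukh: 09:30–11:15, 15:00–15:45.
Windows ≥ 90 min: 09:30–11:15.

09:30–11:15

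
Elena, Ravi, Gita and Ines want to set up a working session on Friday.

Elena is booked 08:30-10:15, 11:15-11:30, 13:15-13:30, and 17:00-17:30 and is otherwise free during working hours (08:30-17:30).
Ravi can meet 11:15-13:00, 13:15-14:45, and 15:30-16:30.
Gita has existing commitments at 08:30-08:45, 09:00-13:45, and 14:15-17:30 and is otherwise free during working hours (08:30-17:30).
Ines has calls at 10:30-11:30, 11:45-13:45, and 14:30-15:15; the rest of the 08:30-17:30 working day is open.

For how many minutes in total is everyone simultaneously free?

Elena free within 08:30–17:30: 10:15–11:15, 11:30–13:15, 13:30–17:00.
Gita free within 08:30–17:30: 08:45–09:00, 13:45–14:15.
Ines free within 08:30–17:30: 08:30–10:30, 11:30–11:45, 13:45–14:30, 15:15–17:30.
Elena ∩ Ravi: 11:30–13:00, 13:30–14:45, 15:30–16:30.
Elena ∩ Ravi ∩ Gita: 13:45–14:15.
Elena ∩ Ravi ∩ Gita ∩ Ines: 13:45–14:15.
Total common minutes: 30.

30 minutes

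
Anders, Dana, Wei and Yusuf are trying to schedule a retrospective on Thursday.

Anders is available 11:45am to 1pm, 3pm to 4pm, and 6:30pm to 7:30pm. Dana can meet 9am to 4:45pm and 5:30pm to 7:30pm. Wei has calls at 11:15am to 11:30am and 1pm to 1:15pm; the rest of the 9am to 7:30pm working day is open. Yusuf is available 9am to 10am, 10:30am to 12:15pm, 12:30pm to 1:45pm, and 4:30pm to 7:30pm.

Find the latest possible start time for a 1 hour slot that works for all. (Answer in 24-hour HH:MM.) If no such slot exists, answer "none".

18:30

Wei free within 09:00–19:30: 09:00–11:15, 11:30–13:00, 13:15–19:30.
Anders ∩ Dana: 11:45–13:00, 15:00–16:00, 18:30–19:30.
Anders ∩ Dana ∩ Wei: 11:45–13:00, 15:00–16:00, 18:30–19:30.
Anders ∩ Dana ∩ Wei ∩ Yusuf: 11:45–12:15, 12:30–13:00, 18:30–19:30.
Windows ≥ 60 min: 18:30–19:30.
Latest start in the last window 18:30–19:30 is 19:30 − 60 min = 18:30.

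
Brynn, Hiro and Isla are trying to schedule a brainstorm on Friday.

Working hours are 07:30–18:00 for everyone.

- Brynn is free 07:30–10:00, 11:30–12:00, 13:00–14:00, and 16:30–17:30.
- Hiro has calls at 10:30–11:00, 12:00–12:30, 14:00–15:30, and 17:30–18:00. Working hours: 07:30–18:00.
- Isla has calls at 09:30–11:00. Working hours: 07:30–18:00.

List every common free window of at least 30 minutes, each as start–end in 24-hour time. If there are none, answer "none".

Hiro free within 07:30–18:00: 07:30–10:30, 11:00–12:00, 12:30–14:00, 15:30–17:30.
Isla free within 07:30–18:00: 07:30–09:30, 11:00–18:00.
Brynn ∩ Hiro: 07:30–10:00, 11:30–12:00, 13:00–14:00, 16:30–17:30.
Brynn ∩ Hiro ∩ Isla: 07:30–09:30, 11:30–12:00, 13:00–14:00, 16:30–17:30.
Windows ≥ 30 min: 07:30–09:30, 11:30–12:00, 13:00–14:00, 16:30–17:30.

07:30–09:30, 11:30–12:00, 13:00–14:00, 16:30–17:30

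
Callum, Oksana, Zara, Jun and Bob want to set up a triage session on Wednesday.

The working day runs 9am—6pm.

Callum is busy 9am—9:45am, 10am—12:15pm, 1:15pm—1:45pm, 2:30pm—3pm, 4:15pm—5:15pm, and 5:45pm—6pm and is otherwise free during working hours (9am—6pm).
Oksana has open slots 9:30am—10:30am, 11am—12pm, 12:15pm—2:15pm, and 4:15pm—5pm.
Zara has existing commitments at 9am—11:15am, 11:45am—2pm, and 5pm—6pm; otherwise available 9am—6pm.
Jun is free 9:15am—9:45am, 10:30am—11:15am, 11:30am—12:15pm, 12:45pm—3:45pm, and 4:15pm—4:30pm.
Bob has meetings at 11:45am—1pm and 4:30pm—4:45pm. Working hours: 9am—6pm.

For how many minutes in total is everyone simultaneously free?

Callum free within 09:00–18:00: 09:45–10:00, 12:15–13:15, 13:45–14:30, 15:00–16:15, 17:15–17:45.
Zara free within 09:00–18:00: 11:15–11:45, 14:00–17:00.
Bob free within 09:00–18:00: 09:00–11:45, 13:00–16:30, 16:45–18:00.
Callum ∩ Oksana: 09:45–10:00, 12:15–13:15, 13:45–14:15.
Callum ∩ Oksana ∩ Zara: 14:00–14:15.
Callum ∩ Oksana ∩ Zara ∩ Jun: 14:00–14:15.
Callum ∩ Oksana ∩ Zara ∩ Jun ∩ Bob: 14:00–14:15.
Total common minutes: 15.

15 minutes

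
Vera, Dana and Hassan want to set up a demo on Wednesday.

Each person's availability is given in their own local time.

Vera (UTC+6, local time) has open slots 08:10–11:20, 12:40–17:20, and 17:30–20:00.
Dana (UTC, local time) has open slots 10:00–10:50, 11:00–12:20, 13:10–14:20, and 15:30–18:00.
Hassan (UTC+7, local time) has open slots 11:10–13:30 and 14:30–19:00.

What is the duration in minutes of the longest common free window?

Vera → UTC: 02:10–05:20, 06:40–11:20, 11:30–14:00.
Dana → UTC: 10:00–10:50, 11:00–12:20, 13:10–14:20, 15:30–18:00.
Hassan → UTC: 04:10–06:30, 07:30–12:00.
Vera ∩ Dana: 10:00–10:50, 11:00–11:20, 11:30–12:20, 13:10–14:00.
Vera ∩ Dana ∩ Hassan: 10:00–10:50, 11:00–11:20, 11:30–12:00.
Common window lengths: 50, 20, 30 min; longest is 50.

50 minutes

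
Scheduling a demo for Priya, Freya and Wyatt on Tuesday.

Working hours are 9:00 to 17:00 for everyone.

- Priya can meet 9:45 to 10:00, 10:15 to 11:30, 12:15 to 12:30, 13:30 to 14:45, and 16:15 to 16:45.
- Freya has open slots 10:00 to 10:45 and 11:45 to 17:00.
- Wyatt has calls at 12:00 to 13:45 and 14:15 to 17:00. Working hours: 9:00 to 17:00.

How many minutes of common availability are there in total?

60 minutes

Wyatt free within 09:00–17:00: 09:00–12:00, 13:45–14:15.
Priya ∩ Freya: 10:15–10:45, 12:15–12:30, 13:30–14:45, 16:15–16:45.
Priya ∩ Freya ∩ Wyatt: 10:15–10:45, 13:45–14:15.
Total common minutes: 30 + 30 = 60.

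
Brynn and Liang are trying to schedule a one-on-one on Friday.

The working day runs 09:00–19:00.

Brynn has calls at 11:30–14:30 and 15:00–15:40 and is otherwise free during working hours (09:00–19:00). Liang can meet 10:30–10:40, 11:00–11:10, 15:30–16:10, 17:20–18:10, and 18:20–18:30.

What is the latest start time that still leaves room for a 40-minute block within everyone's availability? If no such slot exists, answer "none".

17:30

Brynn free within 09:00–19:00: 09:00–11:30, 14:30–15:00, 15:40–19:00.
Brynn ∩ Liang: 10:30–10:40, 11:00–11:10, 15:40–16:10, 17:20–18:10, 18:20–18:30.
Windows ≥ 40 min: 17:20–18:10.
Latest start in the last window 17:20–18:10 is 18:10 − 40 min = 17:30.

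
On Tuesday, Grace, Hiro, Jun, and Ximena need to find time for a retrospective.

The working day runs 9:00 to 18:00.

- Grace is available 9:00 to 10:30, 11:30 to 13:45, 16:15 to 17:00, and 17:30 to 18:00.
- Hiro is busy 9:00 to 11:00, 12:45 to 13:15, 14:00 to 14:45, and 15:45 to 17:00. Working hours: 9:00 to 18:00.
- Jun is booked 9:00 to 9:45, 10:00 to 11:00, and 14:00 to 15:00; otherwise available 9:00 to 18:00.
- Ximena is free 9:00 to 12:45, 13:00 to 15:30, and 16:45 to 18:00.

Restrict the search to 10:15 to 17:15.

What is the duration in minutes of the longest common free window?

75 minutes

Hiro free within 09:00–18:00: 11:00–12:45, 13:15–14:00, 14:45–15:45, 17:00–18:00.
Jun free within 09:00–18:00: 09:45–10:00, 11:00–14:00, 15:00–18:00.
Grace ∩ Hiro: 11:30–12:45, 13:15–13:45, 17:30–18:00.
Grace ∩ Hiro ∩ Jun: 11:30–12:45, 13:15–13:45, 17:30–18:00.
Grace ∩ Hiro ∩ Jun ∩ Ximena: 11:30–12:45, 13:15–13:45, 17:30–18:00.
Restricted to 10:15–17:15: 11:30–12:45, 13:15–13:45.
Common window lengths: 75, 30 min; longest is 75.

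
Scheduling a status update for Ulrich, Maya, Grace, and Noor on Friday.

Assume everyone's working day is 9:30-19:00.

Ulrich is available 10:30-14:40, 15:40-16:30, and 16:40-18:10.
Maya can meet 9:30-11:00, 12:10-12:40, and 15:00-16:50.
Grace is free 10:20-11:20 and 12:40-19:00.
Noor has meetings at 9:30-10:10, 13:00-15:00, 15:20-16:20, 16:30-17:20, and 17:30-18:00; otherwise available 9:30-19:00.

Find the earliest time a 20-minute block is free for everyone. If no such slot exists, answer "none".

10:30

Noor free within 09:30–19:00: 10:10–13:00, 15:00–15:20, 16:20–16:30, 17:20–17:30, 18:00–19:00.
Ulrich ∩ Maya: 10:30–11:00, 12:10–12:40, 15:40–16:30, 16:40–16:50.
Ulrich ∩ Maya ∩ Grace: 10:30–11:00, 15:40–16:30, 16:40–16:50.
Ulrich ∩ Maya ∩ Grace ∩ Noor: 10:30–11:00, 16:20–16:30.
Windows ≥ 20 min: 10:30–11:00.
Earliest such window starts at 10:30.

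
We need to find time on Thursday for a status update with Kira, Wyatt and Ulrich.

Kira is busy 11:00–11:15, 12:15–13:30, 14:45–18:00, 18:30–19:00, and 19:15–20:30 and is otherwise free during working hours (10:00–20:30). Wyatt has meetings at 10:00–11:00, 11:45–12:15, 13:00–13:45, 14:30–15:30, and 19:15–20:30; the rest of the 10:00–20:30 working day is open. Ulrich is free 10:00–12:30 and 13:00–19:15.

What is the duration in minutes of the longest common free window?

Kira free within 10:00–20:30: 10:00–11:00, 11:15–12:15, 13:30–14:45, 18:00–18:30, 19:00–19:15.
Wyatt free within 10:00–20:30: 11:00–11:45, 12:15–13:00, 13:45–14:30, 15:30–19:15.
Kira ∩ Wyatt: 11:15–11:45, 13:45–14:30, 18:00–18:30, 19:00–19:15.
Kira ∩ Wyatt ∩ Ulrich: 11:15–11:45, 13:45–14:30, 18:00–18:30, 19:00–19:15.
Common window lengths: 30, 45, 30, 15 min; longest is 45.

45 minutes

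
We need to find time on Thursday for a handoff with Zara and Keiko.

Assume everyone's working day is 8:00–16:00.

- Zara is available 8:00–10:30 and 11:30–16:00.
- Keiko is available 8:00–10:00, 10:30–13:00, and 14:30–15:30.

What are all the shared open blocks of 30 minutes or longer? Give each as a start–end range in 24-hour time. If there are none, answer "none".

Zara ∩ Keiko: 08:00–10:00, 11:30–13:00, 14:30–15:30.
Windows ≥ 30 min: 08:00–10:00, 11:30–13:00, 14:30–15:30.

08:00–10:00, 11:30–13:00, 14:30–15:30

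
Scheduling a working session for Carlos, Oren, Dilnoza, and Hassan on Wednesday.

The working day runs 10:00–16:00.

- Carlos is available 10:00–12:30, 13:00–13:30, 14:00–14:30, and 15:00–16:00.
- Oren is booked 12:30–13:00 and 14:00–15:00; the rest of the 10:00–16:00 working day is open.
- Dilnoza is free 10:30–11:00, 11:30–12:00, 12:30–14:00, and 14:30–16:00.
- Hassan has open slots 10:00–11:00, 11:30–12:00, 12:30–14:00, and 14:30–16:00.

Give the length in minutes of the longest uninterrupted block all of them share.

60 minutes

Oren free within 10:00–16:00: 10:00–12:30, 13:00–14:00, 15:00–16:00.
Carlos ∩ Oren: 10:00–12:30, 13:00–13:30, 15:00–16:00.
Carlos ∩ Oren ∩ Dilnoza: 10:30–11:00, 11:30–12:00, 13:00–13:30, 15:00–16:00.
Carlos ∩ Oren ∩ Dilnoza ∩ Hassan: 10:30–11:00, 11:30–12:00, 13:00–13:30, 15:00–16:00.
Common window lengths: 30, 30, 30, 60 min; longest is 60.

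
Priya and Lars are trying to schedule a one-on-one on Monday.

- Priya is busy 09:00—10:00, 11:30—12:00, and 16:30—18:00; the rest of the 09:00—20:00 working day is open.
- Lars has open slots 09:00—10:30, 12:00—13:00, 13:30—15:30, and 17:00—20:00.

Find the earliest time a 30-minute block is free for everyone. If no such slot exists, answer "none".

10:00

Priya free within 09:00–20:00: 10:00–11:30, 12:00–16:30, 18:00–20:00.
Priya ∩ Lars: 10:00–10:30, 12:00–13:00, 13:30–15:30, 18:00–20:00.
Windows ≥ 30 min: 10:00–10:30, 12:00–13:00, 13:30–15:30, 18:00–20:00.
Earliest such window starts at 10:00.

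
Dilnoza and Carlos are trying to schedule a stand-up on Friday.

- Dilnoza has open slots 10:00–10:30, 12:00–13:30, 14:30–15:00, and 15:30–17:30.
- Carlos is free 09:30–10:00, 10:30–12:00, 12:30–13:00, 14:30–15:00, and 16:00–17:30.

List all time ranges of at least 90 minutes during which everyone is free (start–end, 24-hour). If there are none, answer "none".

Dilnoza ∩ Carlos: 12:30–13:00, 14:30–15:00, 16:00–17:30.
Windows ≥ 90 min: 16:00–17:30.

16:00–17:30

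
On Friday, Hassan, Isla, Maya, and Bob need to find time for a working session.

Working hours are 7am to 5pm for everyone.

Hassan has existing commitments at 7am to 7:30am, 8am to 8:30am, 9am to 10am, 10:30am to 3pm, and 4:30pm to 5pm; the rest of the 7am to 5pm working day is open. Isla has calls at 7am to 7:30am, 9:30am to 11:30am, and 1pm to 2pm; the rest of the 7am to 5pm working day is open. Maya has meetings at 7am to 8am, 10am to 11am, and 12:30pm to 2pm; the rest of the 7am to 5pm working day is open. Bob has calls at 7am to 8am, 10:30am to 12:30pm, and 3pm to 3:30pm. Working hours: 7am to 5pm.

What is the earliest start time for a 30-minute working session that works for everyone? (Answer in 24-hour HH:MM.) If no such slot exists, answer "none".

Hassan free within 07:00–17:00: 07:30–08:00, 08:30–09:00, 10:00–10:30, 15:00–16:30.
Isla free within 07:00–17:00: 07:30–09:30, 11:30–13:00, 14:00–17:00.
Maya free within 07:00–17:00: 08:00–10:00, 11:00–12:30, 14:00–17:00.
Bob free within 07:00–17:00: 08:00–10:30, 12:30–15:00, 15:30–17:00.
Hassan ∩ Isla: 07:30–08:00, 08:30–09:00, 15:00–16:30.
Hassan ∩ Isla ∩ Maya: 08:30–09:00, 15:00–16:30.
Hassan ∩ Isla ∩ Maya ∩ Bob: 08:30–09:00, 15:30–16:30.
Windows ≥ 30 min: 08:30–09:00, 15:30–16:30.
Earliest such window starts at 08:30.

08:30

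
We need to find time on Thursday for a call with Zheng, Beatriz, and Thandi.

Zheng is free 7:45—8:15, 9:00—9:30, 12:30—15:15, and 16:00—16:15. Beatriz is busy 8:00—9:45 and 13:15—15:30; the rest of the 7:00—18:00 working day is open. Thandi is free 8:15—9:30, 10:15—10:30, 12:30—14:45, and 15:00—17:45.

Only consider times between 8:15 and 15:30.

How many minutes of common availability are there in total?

45 minutes

Beatriz free within 07:00–18:00: 07:00–08:00, 09:45–13:15, 15:30–18:00.
Zheng ∩ Beatriz: 07:45–08:00, 12:30–13:15, 16:00–16:15.
Zheng ∩ Beatriz ∩ Thandi: 12:30–13:15, 16:00–16:15.
Restricted to 08:15–15:30: 12:30–13:15.
Total common minutes: 45.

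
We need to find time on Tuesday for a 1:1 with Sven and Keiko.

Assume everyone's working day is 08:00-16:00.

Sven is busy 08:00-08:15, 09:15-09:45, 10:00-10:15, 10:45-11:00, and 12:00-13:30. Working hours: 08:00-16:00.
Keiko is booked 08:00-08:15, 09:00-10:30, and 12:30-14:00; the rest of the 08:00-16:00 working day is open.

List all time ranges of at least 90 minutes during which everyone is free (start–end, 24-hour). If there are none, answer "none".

14:00–16:00

Sven free within 08:00–16:00: 08:15–09:15, 09:45–10:00, 10:15–10:45, 11:00–12:00, 13:30–16:00.
Keiko free within 08:00–16:00: 08:15–09:00, 10:30–12:30, 14:00–16:00.
Sven ∩ Keiko: 08:15–09:00, 10:30–10:45, 11:00–12:00, 14:00–16:00.
Windows ≥ 90 min: 14:00–16:00.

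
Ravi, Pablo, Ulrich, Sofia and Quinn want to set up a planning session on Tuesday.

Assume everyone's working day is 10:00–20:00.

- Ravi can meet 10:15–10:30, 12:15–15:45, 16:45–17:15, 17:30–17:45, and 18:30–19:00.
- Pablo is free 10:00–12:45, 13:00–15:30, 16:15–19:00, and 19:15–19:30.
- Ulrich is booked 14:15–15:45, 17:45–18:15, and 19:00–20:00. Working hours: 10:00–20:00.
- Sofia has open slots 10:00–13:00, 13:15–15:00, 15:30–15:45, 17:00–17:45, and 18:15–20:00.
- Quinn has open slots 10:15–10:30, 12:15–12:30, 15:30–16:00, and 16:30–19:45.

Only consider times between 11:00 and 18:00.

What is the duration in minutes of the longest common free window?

Ulrich free within 10:00–20:00: 10:00–14:15, 15:45–17:45, 18:15–19:00.
Ravi ∩ Pablo: 10:15–10:30, 12:15–12:45, 13:00–15:30, 16:45–17:15, 17:30–17:45, 18:30–19:00.
Ravi ∩ Pablo ∩ Ulrich: 10:15–10:30, 12:15–12:45, 13:00–14:15, 16:45–17:15, 17:30–17:45, 18:30–19:00.
Ravi ∩ Pablo ∩ Ulrich ∩ Sofia: 10:15–10:30, 12:15–12:45, 13:15–14:15, 17:00–17:15, 17:30–17:45, 18:30–19:00.
Ravi ∩ Pablo ∩ Ulrich ∩ Sofia ∩ Quinn: 10:15–10:30, 12:15–12:30, 17:00–17:15, 17:30–17:45, 18:30–19:00.
Restricted to 11:00–18:00: 12:15–12:30, 17:00–17:15, 17:30–17:45.
Common window lengths: 15, 15, 15 min; longest is 15.

15 minutes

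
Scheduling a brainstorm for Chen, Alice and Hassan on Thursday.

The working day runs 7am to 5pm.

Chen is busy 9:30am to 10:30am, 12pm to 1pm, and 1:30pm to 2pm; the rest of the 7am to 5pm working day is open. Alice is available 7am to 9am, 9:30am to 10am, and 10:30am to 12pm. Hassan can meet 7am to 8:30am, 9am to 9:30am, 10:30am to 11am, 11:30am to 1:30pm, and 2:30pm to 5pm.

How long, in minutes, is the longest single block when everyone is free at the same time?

Chen free within 07:00–17:00: 07:00–09:30, 10:30–12:00, 13:00–13:30, 14:00–17:00.
Chen ∩ Alice: 07:00–09:00, 10:30–12:00.
Chen ∩ Alice ∩ Hassan: 07:00–08:30, 10:30–11:00, 11:30–12:00.
Common window lengths: 90, 30, 30 min; longest is 90.

90 minutes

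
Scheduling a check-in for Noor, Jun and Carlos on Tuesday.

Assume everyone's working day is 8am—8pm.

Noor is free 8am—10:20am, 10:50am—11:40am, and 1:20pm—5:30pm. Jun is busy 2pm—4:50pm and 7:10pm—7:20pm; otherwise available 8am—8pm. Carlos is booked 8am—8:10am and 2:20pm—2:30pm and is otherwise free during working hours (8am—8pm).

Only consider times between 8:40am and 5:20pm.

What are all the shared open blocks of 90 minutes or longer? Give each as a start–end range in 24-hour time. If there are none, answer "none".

Jun free within 08:00–20:00: 08:00–14:00, 16:50–19:10, 19:20–20:00.
Carlos free within 08:00–20:00: 08:10–14:20, 14:30–20:00.
Noor ∩ Jun: 08:00–10:20, 10:50–11:40, 13:20–14:00, 16:50–17:30.
Noor ∩ Jun ∩ Carlos: 08:10–10:20, 10:50–11:40, 13:20–14:00, 16:50–17:30.
Restricted to 08:40–17:20: 08:40–10:20, 10:50–11:40, 13:20–14:00, 16:50–17:20.
Windows ≥ 90 min: 08:40–10:20.

08:40–10:20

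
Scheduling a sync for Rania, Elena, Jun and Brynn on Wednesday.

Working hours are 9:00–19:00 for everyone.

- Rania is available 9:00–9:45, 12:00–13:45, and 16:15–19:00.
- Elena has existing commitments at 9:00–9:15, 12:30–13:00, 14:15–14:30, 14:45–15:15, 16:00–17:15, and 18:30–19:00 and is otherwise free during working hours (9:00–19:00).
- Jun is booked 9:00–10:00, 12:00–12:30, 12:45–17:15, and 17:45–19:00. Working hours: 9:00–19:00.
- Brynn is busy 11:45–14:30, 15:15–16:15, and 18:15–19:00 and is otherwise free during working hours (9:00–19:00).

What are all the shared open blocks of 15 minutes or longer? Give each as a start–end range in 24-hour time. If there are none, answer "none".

Elena free within 09:00–19:00: 09:15–12:30, 13:00–14:15, 14:30–14:45, 15:15–16:00, 17:15–18:30.
Jun free within 09:00–19:00: 10:00–12:00, 12:30–12:45, 17:15–17:45.
Brynn free within 09:00–19:00: 09:00–11:45, 14:30–15:15, 16:15–18:15.
Rania ∩ Elena: 09:15–09:45, 12:00–12:30, 13:00–13:45, 17:15–18:30.
Rania ∩ Elena ∩ Jun: 17:15–17:45.
Rania ∩ Elena ∩ Jun ∩ Brynn: 17:15–17:45.
Windows ≥ 15 min: 17:15–17:45.

17:15–17:45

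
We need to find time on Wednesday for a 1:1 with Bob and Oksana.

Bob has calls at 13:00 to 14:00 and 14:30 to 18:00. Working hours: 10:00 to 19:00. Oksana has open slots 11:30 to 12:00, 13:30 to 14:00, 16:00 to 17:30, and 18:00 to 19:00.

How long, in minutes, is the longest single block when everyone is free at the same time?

60 minutes

Bob free within 10:00–19:00: 10:00–13:00, 14:00–14:30, 18:00–19:00.
Bob ∩ Oksana: 11:30–12:00, 18:00–19:00.
Common window lengths: 30, 60 min; longest is 60.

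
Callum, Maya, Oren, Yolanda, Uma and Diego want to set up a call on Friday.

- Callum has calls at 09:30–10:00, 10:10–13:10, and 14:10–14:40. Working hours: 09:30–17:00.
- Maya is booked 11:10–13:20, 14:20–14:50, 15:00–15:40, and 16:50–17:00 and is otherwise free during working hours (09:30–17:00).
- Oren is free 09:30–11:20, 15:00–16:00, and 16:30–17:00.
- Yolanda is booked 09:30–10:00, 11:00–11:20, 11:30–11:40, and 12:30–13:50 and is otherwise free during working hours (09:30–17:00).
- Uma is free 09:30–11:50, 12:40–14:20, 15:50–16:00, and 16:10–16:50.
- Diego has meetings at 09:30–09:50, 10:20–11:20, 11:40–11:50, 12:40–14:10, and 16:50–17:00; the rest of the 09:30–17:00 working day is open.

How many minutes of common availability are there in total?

Callum free within 09:30–17:00: 10:00–10:10, 13:10–14:10, 14:40–17:00.
Maya free within 09:30–17:00: 09:30–11:10, 13:20–14:20, 14:50–15:00, 15:40–16:50.
Yolanda free within 09:30–17:00: 10:00–11:00, 11:20–11:30, 11:40–12:30, 13:50–17:00.
Diego free within 09:30–17:00: 09:50–10:20, 11:20–11:40, 11:50–12:40, 14:10–16:50.
Callum ∩ Maya: 10:00–10:10, 13:20–14:10, 14:50–15:00, 15:40–16:50.
Callum ∩ Maya ∩ Oren: 10:00–10:10, 15:40–16:00, 16:30–16:50.
Callum ∩ Maya ∩ Oren ∩ Yolanda: 10:00–10:10, 15:40–16:00, 16:30–16:50.
Callum ∩ Maya ∩ Oren ∩ Yolanda ∩ Uma: 10:00–10:10, 15:50–16:00, 16:30–16:50.
Callum ∩ Maya ∩ Oren ∩ Yolanda ∩ Uma ∩ Diego: 10:00–10:10, 15:50–16:00, 16:30–16:50.
Total common minutes: 10 + 10 + 20 = 40.

40 minutes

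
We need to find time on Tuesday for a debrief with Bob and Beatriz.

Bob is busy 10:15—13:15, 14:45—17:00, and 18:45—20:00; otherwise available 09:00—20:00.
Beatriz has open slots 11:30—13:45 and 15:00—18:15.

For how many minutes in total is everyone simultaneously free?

105 minutes

Bob free within 09:00–20:00: 09:00–10:15, 13:15–14:45, 17:00–18:45.
Bob ∩ Beatriz: 13:15–13:45, 17:00–18:15.
Total common minutes: 30 + 75 = 105.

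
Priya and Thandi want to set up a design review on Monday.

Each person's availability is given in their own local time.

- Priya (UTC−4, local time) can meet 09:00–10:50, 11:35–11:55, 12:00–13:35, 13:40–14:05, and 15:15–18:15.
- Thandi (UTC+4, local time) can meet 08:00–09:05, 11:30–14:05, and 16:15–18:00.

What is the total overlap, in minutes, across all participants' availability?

Priya → UTC: 13:00–14:50, 15:35–15:55, 16:00–17:35, 17:40–18:05, 19:15–22:15.
Thandi → UTC: 04:00–05:05, 07:30–10:05, 12:15–14:00.
Priya ∩ Thandi: 13:00–14:00.
Total common minutes: 60.

60 minutes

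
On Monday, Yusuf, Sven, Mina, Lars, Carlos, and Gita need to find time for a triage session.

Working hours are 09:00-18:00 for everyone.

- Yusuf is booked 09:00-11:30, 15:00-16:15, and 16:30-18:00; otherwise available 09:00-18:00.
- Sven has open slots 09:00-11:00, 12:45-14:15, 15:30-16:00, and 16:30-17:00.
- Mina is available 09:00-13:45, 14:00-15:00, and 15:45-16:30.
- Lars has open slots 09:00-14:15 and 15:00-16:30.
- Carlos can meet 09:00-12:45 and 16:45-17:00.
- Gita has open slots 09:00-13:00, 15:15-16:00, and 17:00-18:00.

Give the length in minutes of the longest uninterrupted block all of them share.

0 minutes

Yusuf free within 09:00–18:00: 11:30–15:00, 16:15–16:30.
Yusuf ∩ Sven: 12:45–14:15.
Yusuf ∩ Sven ∩ Mina: 12:45–13:45, 14:00–14:15.
Yusuf ∩ Sven ∩ Mina ∩ Lars: 12:45–13:45, 14:00–14:15.
Yusuf ∩ Sven ∩ Mina ∩ Lars ∩ Carlos: (none).
Yusuf ∩ Sven ∩ Mina ∩ Lars ∩ Carlos ∩ Gita: (none).
No common window.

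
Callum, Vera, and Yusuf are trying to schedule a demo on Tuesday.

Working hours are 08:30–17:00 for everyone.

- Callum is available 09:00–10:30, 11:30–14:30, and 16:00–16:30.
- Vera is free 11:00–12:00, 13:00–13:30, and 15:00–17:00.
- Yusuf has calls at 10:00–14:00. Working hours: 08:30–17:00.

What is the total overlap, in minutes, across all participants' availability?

30 minutes

Yusuf free within 08:30–17:00: 08:30–10:00, 14:00–17:00.
Callum ∩ Vera: 11:30–12:00, 13:00–13:30, 16:00–16:30.
Callum ∩ Vera ∩ Yusuf: 16:00–16:30.
Total common minutes: 30.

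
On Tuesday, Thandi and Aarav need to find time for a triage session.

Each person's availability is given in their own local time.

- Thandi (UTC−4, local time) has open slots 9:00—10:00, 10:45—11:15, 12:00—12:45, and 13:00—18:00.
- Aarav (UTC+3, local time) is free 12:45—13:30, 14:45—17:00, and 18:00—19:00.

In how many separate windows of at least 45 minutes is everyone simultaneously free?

Thandi → UTC: 13:00–14:00, 14:45–15:15, 16:00–16:45, 17:00–22:00.
Aarav → UTC: 09:45–10:30, 11:45–14:00, 15:00–16:00.
Thandi ∩ Aarav: 13:00–14:00, 15:00–15:15.
Windows ≥ 45 min: 13:00–14:00.
That's 1 window.

1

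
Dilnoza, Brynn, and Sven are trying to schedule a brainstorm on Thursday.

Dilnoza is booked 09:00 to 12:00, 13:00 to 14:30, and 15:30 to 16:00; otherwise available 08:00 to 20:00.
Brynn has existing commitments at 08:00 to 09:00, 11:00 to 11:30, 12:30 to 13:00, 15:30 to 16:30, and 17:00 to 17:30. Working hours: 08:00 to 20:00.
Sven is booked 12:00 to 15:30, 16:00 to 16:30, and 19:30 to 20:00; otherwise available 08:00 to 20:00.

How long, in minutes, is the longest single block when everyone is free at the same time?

120 minutes

Dilnoza free within 08:00–20:00: 08:00–09:00, 12:00–13:00, 14:30–15:30, 16:00–20:00.
Brynn free within 08:00–20:00: 09:00–11:00, 11:30–12:30, 13:00–15:30, 16:30–17:00, 17:30–20:00.
Sven free within 08:00–20:00: 08:00–12:00, 15:30–16:00, 16:30–19:30.
Dilnoza ∩ Brynn: 12:00–12:30, 14:30–15:30, 16:30–17:00, 17:30–20:00.
Dilnoza ∩ Brynn ∩ Sven: 16:30–17:00, 17:30–19:30.
Common window lengths: 30, 120 min; longest is 120.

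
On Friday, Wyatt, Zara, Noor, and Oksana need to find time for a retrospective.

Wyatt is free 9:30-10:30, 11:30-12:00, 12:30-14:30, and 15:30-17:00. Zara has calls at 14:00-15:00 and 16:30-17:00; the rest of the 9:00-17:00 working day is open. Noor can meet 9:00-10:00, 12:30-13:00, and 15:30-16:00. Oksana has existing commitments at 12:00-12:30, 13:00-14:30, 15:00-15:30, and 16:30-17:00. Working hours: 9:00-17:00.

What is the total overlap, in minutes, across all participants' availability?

Zara free within 09:00–17:00: 09:00–14:00, 15:00–16:30.
Oksana free within 09:00–17:00: 09:00–12:00, 12:30–13:00, 14:30–15:00, 15:30–16:30.
Wyatt ∩ Zara: 09:30–10:30, 11:30–12:00, 12:30–14:00, 15:30–16:30.
Wyatt ∩ Zara ∩ Noor: 09:30–10:00, 12:30–13:00, 15:30–16:00.
Wyatt ∩ Zara ∩ Noor ∩ Oksana: 09:30–10:00, 12:30–13:00, 15:30–16:00.
Total common minutes: 30 + 30 + 30 = 90.

90 minutes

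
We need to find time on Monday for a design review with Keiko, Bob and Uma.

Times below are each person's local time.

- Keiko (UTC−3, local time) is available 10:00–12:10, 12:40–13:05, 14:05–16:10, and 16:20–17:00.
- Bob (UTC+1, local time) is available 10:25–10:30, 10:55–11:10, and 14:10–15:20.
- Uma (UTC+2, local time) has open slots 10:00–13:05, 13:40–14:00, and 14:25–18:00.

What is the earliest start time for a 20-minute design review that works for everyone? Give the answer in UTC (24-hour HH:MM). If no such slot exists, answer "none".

Keiko → UTC: 13:00–15:10, 15:40–16:05, 17:05–19:10, 19:20–20:00.
Bob → UTC: 09:25–09:30, 09:55–10:10, 13:10–14:20.
Uma → UTC: 08:00–11:05, 11:40–12:00, 12:25–16:00.
Keiko ∩ Bob: 13:10–14:20.
Keiko ∩ Bob ∩ Uma: 13:10–14:20.
Windows ≥ 20 min: 13:10–14:20.
Earliest such window starts at 13:10.

13:10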